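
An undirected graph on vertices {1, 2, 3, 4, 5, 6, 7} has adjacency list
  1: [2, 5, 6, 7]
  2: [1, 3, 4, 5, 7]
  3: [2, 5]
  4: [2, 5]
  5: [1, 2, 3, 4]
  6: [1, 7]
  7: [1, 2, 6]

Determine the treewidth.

A width-2 tree decomposition is:
Bags: B1 = {1, 2, 5}  B2 = {1, 2, 7}  B3 = {2, 4, 5}  B4 = {2, 3, 5}  B5 = {1, 6, 7}
Tree: B1–B2, B1–B3, B3–B4, B2–B5
Each bag holds 3 vertices, so the decomposition has width 2, which upper-bounds the treewidth. For the lower bound, the 3 vertices {1, 2, 5} are pairwise adjacent, and any tree decomposition puts a clique entirely inside one bag — forcing width ≥ 2. Therefore the treewidth is 2.

2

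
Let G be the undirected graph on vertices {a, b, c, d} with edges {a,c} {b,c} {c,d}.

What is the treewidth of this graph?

1

A width-1 tree decomposition is:
Bags: B1 = {c, d}  B2 = {b, c}  B3 = {a, c}
Tree: B1–B2, B2–B3
The largest bag has 2 vertices, giving width 1; this decomposition certifies tw(G) ≤ 1. G has an edge, so its treewidth is at least 1. Hence tw(G) = 1 exactly.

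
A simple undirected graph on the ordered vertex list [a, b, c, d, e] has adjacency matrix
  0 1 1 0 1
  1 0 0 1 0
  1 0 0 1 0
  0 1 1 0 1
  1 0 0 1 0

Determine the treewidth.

2

A width-2 tree decomposition is:
Bags: B1 = {a, c, d}  B2 = {a, b, d}  B3 = {a, d, e}
Tree: B1–B2, B2–B3
Each bag holds 3 vertices, so the decomposition has width 2, which upper-bounds the treewidth. For the lower bound, G contains the cycle d–c–a–b–d, so G is not a forest; only forests have treewidth ≤ 1, hence tw(G) ≥ 2. Combining the bounds, tw(G) = 2.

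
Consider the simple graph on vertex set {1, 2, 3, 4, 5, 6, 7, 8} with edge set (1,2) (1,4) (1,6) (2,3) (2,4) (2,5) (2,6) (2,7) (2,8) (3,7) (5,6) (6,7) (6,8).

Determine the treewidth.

2

A width-2 tree decomposition is:
Bags: B1 = {2, 6, 7}  B2 = {2, 6, 8}  B3 = {1, 2, 6}  B4 = {2, 3, 7}  B5 = {2, 5, 6}  B6 = {1, 2, 4}
Tree: B1–B2, B1–B3, B1–B4, B1–B5, B3–B6
The largest bag has 3 vertices, giving width 2; this decomposition certifies tw(G) ≤ 2. For the lower bound, the 3 vertices {2, 3, 7} are pairwise adjacent, and any tree decomposition puts a clique entirely inside one bag — forcing width ≥ 2. Therefore the treewidth is 2.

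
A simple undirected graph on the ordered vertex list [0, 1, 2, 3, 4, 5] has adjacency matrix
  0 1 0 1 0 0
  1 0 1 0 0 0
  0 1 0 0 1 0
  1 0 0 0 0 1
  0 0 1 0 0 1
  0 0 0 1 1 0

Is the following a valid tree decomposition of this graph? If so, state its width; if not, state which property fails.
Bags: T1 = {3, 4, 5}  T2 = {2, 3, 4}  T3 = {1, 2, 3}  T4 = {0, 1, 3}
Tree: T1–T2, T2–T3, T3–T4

Every vertex of G appears in some bag (union = {0, 1, 2, 3, 4, 5}); every edge is covered by a bag; and for each vertex v the set of bags containing v is connected in the bag tree. The decomposition is therefore valid. The largest bag has 3 vertices, so the width is 2.

Yes; width 2.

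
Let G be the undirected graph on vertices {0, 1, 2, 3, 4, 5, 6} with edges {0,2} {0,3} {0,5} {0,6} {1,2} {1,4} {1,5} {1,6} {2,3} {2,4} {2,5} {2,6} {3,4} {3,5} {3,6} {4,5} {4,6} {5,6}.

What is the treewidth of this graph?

A width-4 tree decomposition is:
Bags: B1 = {1, 2, 4, 5, 6}  B2 = {2, 3, 4, 5, 6}  B3 = {0, 2, 3, 5, 6}
Tree: B1–B2, B2–B3
The largest bag has 5 vertices, giving width 4; this decomposition certifies tw(G) ≤ 4. On the other hand G contains the 5-clique {1, 2, 4, 5, 6}. A clique must lie in a single bag of any decomposition, so no decomposition can have width below 4. Combining the bounds, tw(G) = 4.

4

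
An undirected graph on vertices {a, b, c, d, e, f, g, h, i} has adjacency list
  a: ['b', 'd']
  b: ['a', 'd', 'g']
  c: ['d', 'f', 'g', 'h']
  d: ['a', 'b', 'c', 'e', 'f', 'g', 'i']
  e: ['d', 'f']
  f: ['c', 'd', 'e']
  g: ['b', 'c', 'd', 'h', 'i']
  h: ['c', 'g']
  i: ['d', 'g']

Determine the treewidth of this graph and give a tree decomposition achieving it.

Each bag holds 3 vertices, so the decomposition has width 2, which upper-bounds the treewidth. For the lower bound, the 3 vertices {c, d, g} are pairwise adjacent, and any tree decomposition puts a clique entirely inside one bag — forcing width ≥ 2. The upper and lower bounds meet at 2, so that is the treewidth.

Treewidth 2.
One such decomposition:
Bags: B1 = {c, d, g}  B2 = {b, d, g}  B3 = {a, b, d}  B4 = {c, d, f}  B5 = {d, g, i}  B6 = {c, g, h}  B7 = {d, e, f}
Tree: B1–B2, B2–B3, B1–B4, B1–B5, B1–B6, B4–B7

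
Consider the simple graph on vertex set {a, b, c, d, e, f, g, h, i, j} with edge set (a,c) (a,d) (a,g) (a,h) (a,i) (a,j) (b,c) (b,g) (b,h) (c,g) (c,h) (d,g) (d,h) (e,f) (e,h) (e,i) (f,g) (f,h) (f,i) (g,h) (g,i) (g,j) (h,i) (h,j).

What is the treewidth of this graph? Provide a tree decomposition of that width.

The largest bag has 4 vertices, giving width 3; this decomposition certifies tw(G) ≤ 3. For the lower bound, the 4 vertices {a, d, g, h} are pairwise adjacent, and any tree decomposition puts a clique entirely inside one bag — forcing width ≥ 3. Hence tw(G) = 3 exactly.

Treewidth 3.
Bags: B1 = {a, g, h, j}  B2 = {a, d, g, h}  B3 = {a, g, h, i}  B4 = {f, g, h, i}  B5 = {e, f, h, i}  B6 = {a, c, g, h}  B7 = {b, c, g, h}
Tree: B1–B2, B2–B3, B3–B4, B4–B5, B1–B6, B6–B7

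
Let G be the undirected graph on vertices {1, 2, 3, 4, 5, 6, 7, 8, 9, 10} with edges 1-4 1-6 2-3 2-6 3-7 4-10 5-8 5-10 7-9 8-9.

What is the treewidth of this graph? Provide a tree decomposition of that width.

Every bag has size at most 3, so the width is 3 − 1 = 2 and tw(G) ≤ 2. The edges 1–6–2–3–7–9–8–5–10–4–1 form a cycle, so G is not a tree and its treewidth is at least 2. Hence tw(G) = 2 exactly.

Treewidth 2.
One such decomposition:
Bags: B1 = {1, 2, 6}  B2 = {1, 2, 3}  B3 = {1, 3, 7}  B4 = {1, 7, 9}  B5 = {1, 8, 9}  B6 = {1, 5, 8}  B7 = {1, 5, 10}  B8 = {1, 4, 10}
Tree: B1–B2, B2–B3, B3–B4, B4–B5, B5–B6, B6–B7, B7–B8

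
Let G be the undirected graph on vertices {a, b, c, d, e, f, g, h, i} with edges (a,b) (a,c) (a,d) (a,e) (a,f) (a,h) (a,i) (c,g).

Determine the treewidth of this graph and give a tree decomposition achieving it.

The largest bag has 2 vertices, giving width 1; this decomposition certifies tw(G) ≤ 1. Any graph with an edge has treewidth ≥ 1, and G has the edge h–a. The upper and lower bounds meet at 1, so that is the treewidth.

Treewidth 1.
One optimal decomposition is:
Bags: B1 = {a, h}  B2 = {a, i}  B3 = {a, e}  B4 = {a, f}  B5 = {a, c}  B6 = {a, d}  B7 = {a, b}  B8 = {c, g}
Tree: B1–B2, B2–B3, B1–B4, B3–B5, B3–B6, B6–B7, B5–B8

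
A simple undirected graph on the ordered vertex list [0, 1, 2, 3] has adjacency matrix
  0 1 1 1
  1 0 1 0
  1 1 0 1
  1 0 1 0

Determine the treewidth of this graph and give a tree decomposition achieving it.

Treewidth 2.
One such decomposition:
Bags: B1 = {0, 1, 2}  B2 = {0, 2, 3}
Tree: B1–B2

Each bag holds 3 vertices, so the decomposition has width 2, which upper-bounds the treewidth. On the other hand G contains the 3-clique {0, 1, 2}. A clique must lie in a single bag of any decomposition, so no decomposition can have width below 2. Combining the bounds, tw(G) = 2.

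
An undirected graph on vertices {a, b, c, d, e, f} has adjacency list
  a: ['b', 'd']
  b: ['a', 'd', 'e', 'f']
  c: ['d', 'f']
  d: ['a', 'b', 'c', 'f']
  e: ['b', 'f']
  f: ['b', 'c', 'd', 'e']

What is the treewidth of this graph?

A width-2 tree decomposition is:
Bags: B1 = {b, d, f}  B2 = {a, b, d}  B3 = {b, e, f}  B4 = {c, d, f}
Tree: B1–B2, B1–B3, B1–B4
Each bag holds 3 vertices, so the decomposition has width 2, which upper-bounds the treewidth. On the other hand G contains the 3-clique {a, b, d}. A clique must lie in a single bag of any decomposition, so no decomposition can have width below 2. The upper and lower bounds meet at 2, so that is the treewidth.

2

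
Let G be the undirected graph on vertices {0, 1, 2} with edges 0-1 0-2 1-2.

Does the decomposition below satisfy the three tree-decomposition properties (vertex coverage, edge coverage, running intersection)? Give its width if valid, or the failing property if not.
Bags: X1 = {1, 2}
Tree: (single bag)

A tree decomposition must satisfy three properties: every vertex lies in some bag; for every edge, both endpoints lie together in some bag; and for every vertex, the bags containing it form a connected subtree. Here vertex 0 appears in no bag, so the decomposition is invalid.

No — vertex 0 appears in no bag.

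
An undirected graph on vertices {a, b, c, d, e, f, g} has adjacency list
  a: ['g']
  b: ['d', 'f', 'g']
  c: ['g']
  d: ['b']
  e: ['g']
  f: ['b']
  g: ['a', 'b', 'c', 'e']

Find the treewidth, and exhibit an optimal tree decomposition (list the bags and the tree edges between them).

The largest bag has 2 vertices, giving width 1; this decomposition certifies tw(G) ≤ 1. Any graph with an edge has treewidth ≥ 1, and G has the edge b–g. Therefore the treewidth is 1.

Treewidth 1.
Bags: B1 = {b, g}  B2 = {e, g}  B3 = {c, g}  B4 = {b, f}  B5 = {a, g}  B6 = {b, d}
Tree: B1–B2, B1–B3, B1–B4, B3–B5, B1–B6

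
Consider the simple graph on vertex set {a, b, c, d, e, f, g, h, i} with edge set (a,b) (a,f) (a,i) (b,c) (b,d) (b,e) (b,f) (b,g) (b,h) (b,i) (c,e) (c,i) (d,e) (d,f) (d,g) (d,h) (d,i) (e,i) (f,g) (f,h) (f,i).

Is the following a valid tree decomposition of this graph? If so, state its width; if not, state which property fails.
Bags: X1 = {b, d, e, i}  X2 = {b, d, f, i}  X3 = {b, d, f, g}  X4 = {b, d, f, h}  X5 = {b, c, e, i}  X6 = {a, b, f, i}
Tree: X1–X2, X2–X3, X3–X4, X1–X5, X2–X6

Vertex coverage: the bags together contain {a, b, c, d, e, f, g, h, i}, the full vertex set. Edge coverage: each edge of G has both endpoints in at least one bag. Running intersection: for every vertex, the bags containing it form a connected subtree. All three properties hold, so this is a valid tree decomposition of width max|bag| − 1 = 3, and hence tw(G) ≤ 3.

Yes; width 3.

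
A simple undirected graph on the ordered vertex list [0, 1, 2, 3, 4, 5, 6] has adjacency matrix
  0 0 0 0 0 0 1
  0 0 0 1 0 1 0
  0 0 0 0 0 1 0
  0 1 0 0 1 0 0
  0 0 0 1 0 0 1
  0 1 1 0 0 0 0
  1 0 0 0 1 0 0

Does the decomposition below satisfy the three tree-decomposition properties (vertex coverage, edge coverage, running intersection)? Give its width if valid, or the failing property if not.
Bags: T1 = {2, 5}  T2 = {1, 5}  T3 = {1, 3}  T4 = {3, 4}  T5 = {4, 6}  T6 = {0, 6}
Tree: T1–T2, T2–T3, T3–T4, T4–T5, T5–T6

Yes; width 1.

Every vertex of G appears in some bag (union = {0, 1, 2, 3, 4, 5, 6}); every edge is covered by a bag; and for each vertex v the set of bags containing v is connected in the bag tree. The decomposition is therefore valid. The largest bag has 2 vertices, so the width is 1.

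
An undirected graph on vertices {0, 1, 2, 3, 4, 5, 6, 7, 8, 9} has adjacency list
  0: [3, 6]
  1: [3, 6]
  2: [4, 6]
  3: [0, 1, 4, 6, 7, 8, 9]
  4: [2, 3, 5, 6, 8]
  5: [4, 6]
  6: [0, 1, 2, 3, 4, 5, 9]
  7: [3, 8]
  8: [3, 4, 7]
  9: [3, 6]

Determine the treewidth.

A width-2 tree decomposition is:
Bags: B1 = {3, 4, 6}  B2 = {3, 6, 9}  B3 = {3, 4, 8}  B4 = {0, 3, 6}  B5 = {2, 4, 6}  B6 = {4, 5, 6}  B7 = {3, 7, 8}  B8 = {1, 3, 6}
Tree: B1–B2, B1–B3, B2–B4, B1–B5, B1–B6, B3–B7, B1–B8
Each bag holds 3 vertices, so the decomposition has width 2, which upper-bounds the treewidth. On the other hand G contains the 3-clique {2, 4, 6}. A clique must lie in a single bag of any decomposition, so no decomposition can have width below 2. Combining the bounds, tw(G) = 2.

2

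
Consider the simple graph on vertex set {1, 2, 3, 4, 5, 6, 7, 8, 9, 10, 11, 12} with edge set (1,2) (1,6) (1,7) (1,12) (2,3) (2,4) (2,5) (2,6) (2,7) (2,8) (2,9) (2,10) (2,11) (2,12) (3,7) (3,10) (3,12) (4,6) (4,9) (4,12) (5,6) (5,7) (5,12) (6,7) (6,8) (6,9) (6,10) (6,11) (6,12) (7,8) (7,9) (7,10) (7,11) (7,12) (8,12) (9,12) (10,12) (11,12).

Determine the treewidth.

A width-4 tree decomposition is:
Bags: B1 = {2, 6, 7, 9, 12}  B2 = {2, 6, 7, 10, 12}  B3 = {2, 6, 7, 8, 12}  B4 = {2, 3, 7, 10, 12}  B5 = {1, 2, 6, 7, 12}  B6 = {2, 6, 7, 11, 12}  B7 = {2, 5, 6, 7, 12}  B8 = {2, 4, 6, 9, 12}
Tree: B1–B2, B2–B3, B2–B4, B1–B5, B1–B6, B2–B7, B1–B8
Every bag has size at most 5, so the width is 5 − 1 = 4 and tw(G) ≤ 4. Conversely, {2, 3, 7, 10, 12} is a clique of size 5, and the vertices of any clique must share a bag in every tree decomposition; so some bag has ≥ 5 vertices and tw(G) ≥ 4. The upper and lower bounds meet at 4, so that is the treewidth.

4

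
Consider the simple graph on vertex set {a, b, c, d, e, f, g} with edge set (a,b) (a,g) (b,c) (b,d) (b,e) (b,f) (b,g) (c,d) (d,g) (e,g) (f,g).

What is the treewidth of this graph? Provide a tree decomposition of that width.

The largest bag has 3 vertices, giving width 2; this decomposition certifies tw(G) ≤ 2. Conversely, {b, d, g} is a clique of size 3, and the vertices of any clique must share a bag in every tree decomposition; so some bag has ≥ 3 vertices and tw(G) ≥ 2. Combining the bounds, tw(G) = 2.

Treewidth 2.
One optimal decomposition is:
Bags: B1 = {b, f, g}  B2 = {a, b, g}  B3 = {b, e, g}  B4 = {b, d, g}  B5 = {b, c, d}
Tree: B1–B2, B1–B3, B2–B4, B4–B5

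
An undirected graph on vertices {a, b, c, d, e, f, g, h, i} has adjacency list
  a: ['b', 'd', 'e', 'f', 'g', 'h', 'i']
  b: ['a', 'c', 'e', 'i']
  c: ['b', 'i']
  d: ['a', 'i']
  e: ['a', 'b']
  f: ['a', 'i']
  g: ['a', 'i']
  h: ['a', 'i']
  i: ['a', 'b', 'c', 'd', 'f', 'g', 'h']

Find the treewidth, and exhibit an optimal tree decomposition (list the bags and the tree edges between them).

Treewidth 2.
One optimal decomposition is:
Bags: B1 = {a, h, i}  B2 = {a, d, i}  B3 = {a, f, i}  B4 = {a, b, i}  B5 = {b, c, i}  B6 = {a, b, e}  B7 = {a, g, i}
Tree: B1–B2, B1–B3, B3–B4, B4–B5, B4–B6, B2–B7

Every bag has size at most 3, so the width is 3 − 1 = 2 and tw(G) ≤ 2. For the lower bound, the 3 vertices {a, b, e} are pairwise adjacent, and any tree decomposition puts a clique entirely inside one bag — forcing width ≥ 2. Therefore the treewidth is 2.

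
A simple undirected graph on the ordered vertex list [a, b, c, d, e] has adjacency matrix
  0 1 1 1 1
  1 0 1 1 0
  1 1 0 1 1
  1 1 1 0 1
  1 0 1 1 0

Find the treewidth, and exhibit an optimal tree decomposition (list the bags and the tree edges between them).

Every bag has size at most 4, so the width is 4 − 1 = 3 and tw(G) ≤ 3. For the lower bound, the 4 vertices {a, c, d, e} are pairwise adjacent, and any tree decomposition puts a clique entirely inside one bag — forcing width ≥ 3. Therefore the treewidth is 3.

Treewidth 3.
One optimal decomposition is:
Bags: B1 = {a, c, d, e}  B2 = {a, b, c, d}
Tree: B1–B2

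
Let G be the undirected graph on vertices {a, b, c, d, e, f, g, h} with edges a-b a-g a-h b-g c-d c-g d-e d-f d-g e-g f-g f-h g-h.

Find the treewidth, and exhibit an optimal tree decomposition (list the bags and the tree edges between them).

The largest bag has 3 vertices, giving width 2; this decomposition certifies tw(G) ≤ 2. On the other hand G contains the 3-clique {d, e, g}. A clique must lie in a single bag of any decomposition, so no decomposition can have width below 2. Hence tw(G) = 2 exactly.

Treewidth 2.
One such decomposition:
Bags: B1 = {a, g, h}  B2 = {a, b, g}  B3 = {f, g, h}  B4 = {d, f, g}  B5 = {d, e, g}  B6 = {c, d, g}
Tree: B1–B2, B1–B3, B3–B4, B4–B5, B4–B6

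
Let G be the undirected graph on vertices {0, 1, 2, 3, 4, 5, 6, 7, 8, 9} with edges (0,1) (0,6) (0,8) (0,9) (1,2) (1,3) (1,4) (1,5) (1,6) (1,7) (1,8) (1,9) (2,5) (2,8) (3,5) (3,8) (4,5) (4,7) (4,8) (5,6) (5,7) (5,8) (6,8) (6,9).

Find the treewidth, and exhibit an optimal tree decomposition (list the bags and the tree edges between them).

Treewidth 3.
One optimal decomposition is:
Bags: B1 = {1, 5, 6, 8}  B2 = {1, 2, 5, 8}  B3 = {1, 4, 5, 8}  B4 = {1, 3, 5, 8}  B5 = {0, 1, 6, 8}  B6 = {0, 1, 6, 9}  B7 = {1, 4, 5, 7}
Tree: B1–B2, B1–B3, B1–B4, B1–B5, B5–B6, B3–B7

Every bag has size at most 4, so the width is 4 − 1 = 3 and tw(G) ≤ 3. For the lower bound, the 4 vertices {0, 1, 6, 8} are pairwise adjacent, and any tree decomposition puts a clique entirely inside one bag — forcing width ≥ 3. Therefore the treewidth is 3.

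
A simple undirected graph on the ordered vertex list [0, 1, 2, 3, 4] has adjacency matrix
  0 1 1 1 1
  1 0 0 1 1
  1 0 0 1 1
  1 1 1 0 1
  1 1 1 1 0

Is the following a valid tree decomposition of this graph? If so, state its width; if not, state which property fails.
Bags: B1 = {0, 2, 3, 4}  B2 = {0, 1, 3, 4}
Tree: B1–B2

Every vertex of G appears in some bag (union = {0, 1, 2, 3, 4}); every edge is covered by a bag; and for each vertex v the set of bags containing v is connected in the bag tree. The decomposition is therefore valid. The largest bag has 4 vertices, so the width is 3.

Yes; width 3.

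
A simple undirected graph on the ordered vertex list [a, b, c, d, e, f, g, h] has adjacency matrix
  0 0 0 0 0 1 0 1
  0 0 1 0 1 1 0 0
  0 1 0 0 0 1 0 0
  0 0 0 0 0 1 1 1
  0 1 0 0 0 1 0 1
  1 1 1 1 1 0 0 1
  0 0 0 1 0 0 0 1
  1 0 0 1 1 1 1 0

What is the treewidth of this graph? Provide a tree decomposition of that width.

Treewidth 2.
Bags: B1 = {e, f, h}  B2 = {d, f, h}  B3 = {b, e, f}  B4 = {d, g, h}  B5 = {b, c, f}  B6 = {a, f, h}
Tree: B1–B2, B1–B3, B2–B4, B3–B5, B1–B6

Each bag holds 3 vertices, so the decomposition has width 2, which upper-bounds the treewidth. Conversely, {d, g, h} is a clique of size 3, and the vertices of any clique must share a bag in every tree decomposition; so some bag has ≥ 3 vertices and tw(G) ≥ 2. The upper and lower bounds meet at 2, so that is the treewidth.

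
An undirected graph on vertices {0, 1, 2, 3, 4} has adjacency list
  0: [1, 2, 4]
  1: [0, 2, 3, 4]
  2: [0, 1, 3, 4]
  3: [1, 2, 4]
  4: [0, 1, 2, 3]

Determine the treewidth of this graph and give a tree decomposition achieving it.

Treewidth 3.
One optimal decomposition is:
Bags: B1 = {0, 1, 2, 4}  B2 = {1, 2, 3, 4}
Tree: B1–B2

Each bag holds 4 vertices, so the decomposition has width 3, which upper-bounds the treewidth. On the other hand G contains the 4-clique {0, 1, 2, 4}. A clique must lie in a single bag of any decomposition, so no decomposition can have width below 3. Hence tw(G) = 3 exactly.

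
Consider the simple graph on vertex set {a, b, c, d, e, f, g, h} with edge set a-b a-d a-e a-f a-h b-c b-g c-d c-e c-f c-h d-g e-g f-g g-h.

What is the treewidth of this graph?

A width-3 tree decomposition is:
Bags: B1 = {a, b, c, g}  B2 = {a, c, e, g}  B3 = {a, c, f, g}  B4 = {a, c, g, h}  B5 = {a, c, d, g}
Tree: B1–B2, B2–B3, B3–B4, B4–B5
Every bag has size at most 4, so the width is 4 − 1 = 3 and tw(G) ≤ 3. For the lower bound: the 4 vertex sets {b,c}, {a,e}, {g}, {f} are disjoint, each induces a connected subgraph, and every pair is joined by at least one edge of G. Contracting each set to a single vertex therefore yields K_{4} as a minor, and since treewidth is minor-monotone, tw(G) ≥ tw(K_{4}) = 3. Combining the bounds, tw(G) = 3.

3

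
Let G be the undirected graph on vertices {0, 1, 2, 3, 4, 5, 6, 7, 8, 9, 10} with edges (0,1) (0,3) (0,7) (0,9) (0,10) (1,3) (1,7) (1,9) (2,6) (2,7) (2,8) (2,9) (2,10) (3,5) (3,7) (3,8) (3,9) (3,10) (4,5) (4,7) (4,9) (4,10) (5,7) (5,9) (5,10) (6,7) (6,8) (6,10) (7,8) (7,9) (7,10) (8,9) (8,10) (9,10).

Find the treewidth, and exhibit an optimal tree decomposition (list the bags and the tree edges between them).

Treewidth 4.
One such decomposition:
Bags: B1 = {3, 7, 8, 9, 10}  B2 = {3, 5, 7, 9, 10}  B3 = {4, 5, 7, 9, 10}  B4 = {2, 7, 8, 9, 10}  B5 = {2, 6, 7, 8, 10}  B6 = {0, 3, 7, 9, 10}  B7 = {0, 1, 3, 7, 9}
Tree: B1–B2, B2–B3, B1–B4, B4–B5, B1–B6, B6–B7

Every bag has size at most 5, so the width is 5 − 1 = 4 and tw(G) ≤ 4. Conversely, {0, 1, 3, 7, 9} is a clique of size 5, and the vertices of any clique must share a bag in every tree decomposition; so some bag has ≥ 5 vertices and tw(G) ≥ 4. Therefore the treewidth is 4.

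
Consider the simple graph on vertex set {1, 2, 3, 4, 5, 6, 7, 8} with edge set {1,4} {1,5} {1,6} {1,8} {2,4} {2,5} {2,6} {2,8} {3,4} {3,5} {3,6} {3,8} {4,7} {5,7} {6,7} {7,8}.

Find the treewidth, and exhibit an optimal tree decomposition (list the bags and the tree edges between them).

The largest bag has 5 vertices, giving width 4; this decomposition certifies tw(G) ≤ 4. For the lower bound: the 5 vertex sets {5,7}, {3,4}, {2,8}, {1}, {6} are disjoint, each induces a connected subgraph, and every pair is joined by at least one edge of G. Contracting each set to a single vertex therefore yields K_{5} as a minor, and since treewidth is minor-monotone, tw(G) ≥ tw(K_{5}) = 4. Therefore the treewidth is 4.

Treewidth 4.
Bags: B1 = {1, 2, 3, 5, 7}  B2 = {1, 2, 3, 4, 7}  B3 = {1, 2, 3, 7, 8}  B4 = {1, 2, 3, 6, 7}
Tree: B1–B2, B2–B3, B3–B4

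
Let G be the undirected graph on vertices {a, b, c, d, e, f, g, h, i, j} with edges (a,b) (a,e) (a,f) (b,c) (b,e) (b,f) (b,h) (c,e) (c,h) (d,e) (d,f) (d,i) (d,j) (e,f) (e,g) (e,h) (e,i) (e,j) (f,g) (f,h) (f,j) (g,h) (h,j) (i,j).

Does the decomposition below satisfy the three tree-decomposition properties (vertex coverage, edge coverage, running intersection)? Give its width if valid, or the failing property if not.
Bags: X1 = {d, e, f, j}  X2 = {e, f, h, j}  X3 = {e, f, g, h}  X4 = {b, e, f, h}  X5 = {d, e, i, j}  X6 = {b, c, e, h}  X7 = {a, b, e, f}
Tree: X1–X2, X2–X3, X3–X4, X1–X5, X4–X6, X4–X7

Checking the three conditions: (i) the bags cover all of {a, b, c, d, e, f, g, h, i, j}; (ii) for each edge, some bag contains both endpoints; (iii) the bags containing any fixed vertex form a subtree. All hold, so the decomposition is valid with width 4 − 1 = 3.

Yes; width 3.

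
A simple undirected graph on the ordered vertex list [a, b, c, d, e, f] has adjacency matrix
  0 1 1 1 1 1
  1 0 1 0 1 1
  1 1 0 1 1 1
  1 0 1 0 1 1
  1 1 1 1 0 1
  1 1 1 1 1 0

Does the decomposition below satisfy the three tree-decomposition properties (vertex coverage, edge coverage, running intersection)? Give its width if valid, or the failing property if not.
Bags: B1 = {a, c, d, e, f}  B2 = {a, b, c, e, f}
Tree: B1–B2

Checking the three conditions: (i) the bags cover all of {a, b, c, d, e, f}; (ii) for each edge, some bag contains both endpoints; (iii) the bags containing any fixed vertex form a subtree. All hold, so the decomposition is valid with width 5 − 1 = 4.

Yes; width 4.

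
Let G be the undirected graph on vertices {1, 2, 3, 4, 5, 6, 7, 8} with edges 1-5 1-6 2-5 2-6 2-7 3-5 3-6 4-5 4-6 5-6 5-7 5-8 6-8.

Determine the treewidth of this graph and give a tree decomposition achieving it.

Each bag holds 3 vertices, so the decomposition has width 2, which upper-bounds the treewidth. Conversely, {1, 5, 6} is a clique of size 3, and the vertices of any clique must share a bag in every tree decomposition; so some bag has ≥ 3 vertices and tw(G) ≥ 2. Combining the bounds, tw(G) = 2.

Treewidth 2.
One such decomposition:
Bags: B1 = {2, 5, 6}  B2 = {1, 5, 6}  B3 = {4, 5, 6}  B4 = {2, 5, 7}  B5 = {3, 5, 6}  B6 = {5, 6, 8}
Tree: B1–B2, B1–B3, B1–B4, B1–B5, B2–B6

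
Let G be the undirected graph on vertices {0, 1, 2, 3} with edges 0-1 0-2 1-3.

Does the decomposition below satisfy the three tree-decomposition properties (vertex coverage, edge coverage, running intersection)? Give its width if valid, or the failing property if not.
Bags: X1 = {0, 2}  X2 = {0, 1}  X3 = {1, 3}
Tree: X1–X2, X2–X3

Yes; width 1.

Every vertex of G appears in some bag (union = {0, 1, 2, 3}); every edge is covered by a bag; and for each vertex v the set of bags containing v is connected in the bag tree. The decomposition is therefore valid. The largest bag has 2 vertices, so the width is 1.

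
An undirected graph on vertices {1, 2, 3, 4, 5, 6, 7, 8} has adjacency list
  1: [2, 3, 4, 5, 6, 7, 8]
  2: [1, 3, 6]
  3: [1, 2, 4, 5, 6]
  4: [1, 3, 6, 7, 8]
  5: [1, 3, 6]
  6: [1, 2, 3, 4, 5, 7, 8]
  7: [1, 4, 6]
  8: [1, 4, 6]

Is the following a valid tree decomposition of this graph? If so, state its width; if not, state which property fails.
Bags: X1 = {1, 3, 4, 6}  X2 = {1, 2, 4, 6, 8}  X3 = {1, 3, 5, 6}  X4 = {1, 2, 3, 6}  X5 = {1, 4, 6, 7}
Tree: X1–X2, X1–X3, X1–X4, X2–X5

A tree decomposition must satisfy three properties: every vertex lies in some bag; for every edge, both endpoints lie together in some bag; and for every vertex, the bags containing it form a connected subtree. Here bags containing vertex 2 are not connected in the tree, so the decomposition is invalid.

No — bags containing vertex 2 are not connected in the tree.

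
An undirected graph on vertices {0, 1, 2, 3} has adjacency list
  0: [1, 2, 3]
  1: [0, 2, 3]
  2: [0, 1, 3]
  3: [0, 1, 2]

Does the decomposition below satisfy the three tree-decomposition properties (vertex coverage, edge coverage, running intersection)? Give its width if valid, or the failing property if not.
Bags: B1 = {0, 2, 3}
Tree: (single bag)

A tree decomposition must satisfy three properties: every vertex lies in some bag; for every edge, both endpoints lie together in some bag; and for every vertex, the bags containing it form a connected subtree. Here vertex 1 appears in no bag, so the decomposition is invalid.

No — vertex 1 appears in no bag.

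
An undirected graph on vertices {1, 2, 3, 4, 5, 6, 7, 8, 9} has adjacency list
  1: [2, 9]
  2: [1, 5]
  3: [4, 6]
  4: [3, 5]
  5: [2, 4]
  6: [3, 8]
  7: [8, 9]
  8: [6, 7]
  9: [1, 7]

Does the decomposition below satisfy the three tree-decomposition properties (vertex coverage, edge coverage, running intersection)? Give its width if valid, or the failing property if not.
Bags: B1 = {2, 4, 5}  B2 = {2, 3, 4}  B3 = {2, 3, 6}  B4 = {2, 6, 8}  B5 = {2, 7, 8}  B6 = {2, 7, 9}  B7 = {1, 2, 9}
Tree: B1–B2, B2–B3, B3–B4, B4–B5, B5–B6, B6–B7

Checking the three conditions: (i) the bags cover all of {1, 2, 3, 4, 5, 6, 7, 8, 9}; (ii) for each edge, some bag contains both endpoints; (iii) the bags containing any fixed vertex form a subtree. All hold, so the decomposition is valid with width 3 − 1 = 2.

Yes; width 2.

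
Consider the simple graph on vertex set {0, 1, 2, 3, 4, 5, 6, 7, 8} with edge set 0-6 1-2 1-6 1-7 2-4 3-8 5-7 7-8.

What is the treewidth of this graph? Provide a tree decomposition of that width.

Treewidth 1.
One optimal decomposition is:
Bags: B1 = {7, 8}  B2 = {3, 8}  B3 = {1, 7}  B4 = {1, 6}  B5 = {5, 7}  B6 = {1, 2}  B7 = {2, 4}  B8 = {0, 6}
Tree: B1–B2, B1–B3, B3–B4, B1–B5, B3–B6, B6–B7, B4–B8

The largest bag has 2 vertices, giving width 1; this decomposition certifies tw(G) ≤ 1. Since G has at least one edge (e.g. 7–8), it is not an edgeless graph, so tw(G) ≥ 1. Therefore the treewidth is 1.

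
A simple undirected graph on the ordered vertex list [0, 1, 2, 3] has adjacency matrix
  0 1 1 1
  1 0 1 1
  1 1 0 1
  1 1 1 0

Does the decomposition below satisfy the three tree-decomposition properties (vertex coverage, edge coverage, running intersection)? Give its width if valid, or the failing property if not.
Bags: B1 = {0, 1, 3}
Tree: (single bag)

A tree decomposition must satisfy three properties: every vertex lies in some bag; for every edge, both endpoints lie together in some bag; and for every vertex, the bags containing it form a connected subtree. Here vertex 2 appears in no bag, so the decomposition is invalid.

No — vertex 2 appears in no bag.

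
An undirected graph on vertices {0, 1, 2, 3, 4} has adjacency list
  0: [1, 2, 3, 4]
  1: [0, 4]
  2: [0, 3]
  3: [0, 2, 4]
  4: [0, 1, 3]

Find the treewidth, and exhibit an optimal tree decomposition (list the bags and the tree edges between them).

Each bag holds 3 vertices, so the decomposition has width 2, which upper-bounds the treewidth. For the lower bound, the 3 vertices {0, 1, 4} are pairwise adjacent, and any tree decomposition puts a clique entirely inside one bag — forcing width ≥ 2. Combining the bounds, tw(G) = 2.

Treewidth 2.
One such decomposition:
Bags: B1 = {0, 3, 4}  B2 = {0, 2, 3}  B3 = {0, 1, 4}
Tree: B1–B2, B1–B3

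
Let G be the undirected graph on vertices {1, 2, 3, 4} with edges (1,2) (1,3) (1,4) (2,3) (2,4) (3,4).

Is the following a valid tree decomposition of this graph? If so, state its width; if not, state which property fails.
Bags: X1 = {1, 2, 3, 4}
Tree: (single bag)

Yes; width 3.

Vertex coverage: the bags together contain {1, 2, 3, 4}, the full vertex set. Edge coverage: each edge of G has both endpoints in at least one bag. Running intersection: for every vertex, the bags containing it form a connected subtree. All three properties hold, so this is a valid tree decomposition of width max|bag| − 1 = 3, and hence tw(G) ≤ 3.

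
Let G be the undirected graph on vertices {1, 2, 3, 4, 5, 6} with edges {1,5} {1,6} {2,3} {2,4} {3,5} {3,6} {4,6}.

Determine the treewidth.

2

A width-2 tree decomposition is:
Bags: B1 = {1, 5, 6}  B2 = {3, 5, 6}  B3 = {3, 4, 6}  B4 = {2, 3, 4}
Tree: B1–B2, B2–B3, B3–B4
Every bag has size at most 3, so the width is 3 − 1 = 2 and tw(G) ≤ 2. For the lower bound, G contains the cycle 1–5–3–6–1, so G is not a forest; only forests have treewidth ≤ 1, hence tw(G) ≥ 2. The upper and lower bounds meet at 2, so that is the treewidth.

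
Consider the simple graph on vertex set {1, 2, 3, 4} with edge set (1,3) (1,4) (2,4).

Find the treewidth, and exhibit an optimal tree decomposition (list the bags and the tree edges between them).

Every bag has size at most 2, so the width is 2 − 1 = 1 and tw(G) ≤ 1. G has an edge, so its treewidth is at least 1. The upper and lower bounds meet at 1, so that is the treewidth.

Treewidth 1.
One such decomposition:
Bags: B1 = {1, 3}  B2 = {1, 4}  B3 = {2, 4}
Tree: B1–B2, B2–B3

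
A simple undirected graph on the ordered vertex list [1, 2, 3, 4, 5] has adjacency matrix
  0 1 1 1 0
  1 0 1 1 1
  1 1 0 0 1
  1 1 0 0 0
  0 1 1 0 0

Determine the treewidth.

2

A width-2 tree decomposition is:
Bags: B1 = {1, 2, 3}  B2 = {1, 2, 4}  B3 = {2, 3, 5}
Tree: B1–B2, B1–B3
Every bag has size at most 3, so the width is 3 − 1 = 2 and tw(G) ≤ 2. For the lower bound, the 3 vertices {1, 2, 3} are pairwise adjacent, and any tree decomposition puts a clique entirely inside one bag — forcing width ≥ 2. Hence tw(G) = 2 exactly.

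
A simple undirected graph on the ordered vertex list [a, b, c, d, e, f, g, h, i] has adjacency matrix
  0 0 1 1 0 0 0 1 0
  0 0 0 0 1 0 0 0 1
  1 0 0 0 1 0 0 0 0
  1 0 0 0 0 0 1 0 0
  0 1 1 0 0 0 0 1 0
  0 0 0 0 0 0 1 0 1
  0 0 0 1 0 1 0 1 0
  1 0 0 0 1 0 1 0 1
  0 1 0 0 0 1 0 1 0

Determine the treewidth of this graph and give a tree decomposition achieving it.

Treewidth 3.
Bags: B1 = {a, c, d, e}  B2 = {a, d, e, h}  B3 = {d, e, g, h}  B4 = {b, e, g, h}  B5 = {b, g, h, i}  B6 = {b, f, g, i}
Tree: B1–B2, B2–B3, B3–B4, B4–B5, B5–B6

Each bag holds 4 vertices, so the decomposition has width 3, which upper-bounds the treewidth. For the lower bound: the 4 vertex sets {a,c,d}, {e}, {h}, {b,f,g,i} are disjoint, each induces a connected subgraph, and every pair is joined by at least one edge of G. Contracting each set to a single vertex therefore yields K_{4} as a minor, and since treewidth is minor-monotone, tw(G) ≥ tw(K_{4}) = 3. The upper and lower bounds meet at 3, so that is the treewidth.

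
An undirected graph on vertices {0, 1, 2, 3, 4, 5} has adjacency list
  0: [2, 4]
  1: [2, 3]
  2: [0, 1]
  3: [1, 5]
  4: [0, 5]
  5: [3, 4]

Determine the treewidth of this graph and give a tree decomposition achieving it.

Treewidth 2.
Bags: B1 = {1, 2, 3}  B2 = {0, 2, 3}  B3 = {0, 3, 4}  B4 = {3, 4, 5}
Tree: B1–B2, B2–B3, B3–B4

The largest bag has 3 vertices, giving width 2; this decomposition certifies tw(G) ≤ 2. For the lower bound, G contains the cycle 3–1–2–0–4–5–3, so G is not a forest; only forests have treewidth ≤ 1, hence tw(G) ≥ 2. Combining the bounds, tw(G) = 2.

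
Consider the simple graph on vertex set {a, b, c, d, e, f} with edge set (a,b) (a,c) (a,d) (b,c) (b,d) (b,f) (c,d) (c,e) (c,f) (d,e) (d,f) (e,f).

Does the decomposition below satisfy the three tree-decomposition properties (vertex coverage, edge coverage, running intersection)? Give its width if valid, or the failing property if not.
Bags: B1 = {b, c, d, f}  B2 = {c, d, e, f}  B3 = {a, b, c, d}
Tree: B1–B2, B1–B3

Every vertex of G appears in some bag (union = {a, b, c, d, e, f}); every edge is covered by a bag; and for each vertex v the set of bags containing v is connected in the bag tree. The decomposition is therefore valid. The largest bag has 4 vertices, so the width is 3.

Yes; width 3.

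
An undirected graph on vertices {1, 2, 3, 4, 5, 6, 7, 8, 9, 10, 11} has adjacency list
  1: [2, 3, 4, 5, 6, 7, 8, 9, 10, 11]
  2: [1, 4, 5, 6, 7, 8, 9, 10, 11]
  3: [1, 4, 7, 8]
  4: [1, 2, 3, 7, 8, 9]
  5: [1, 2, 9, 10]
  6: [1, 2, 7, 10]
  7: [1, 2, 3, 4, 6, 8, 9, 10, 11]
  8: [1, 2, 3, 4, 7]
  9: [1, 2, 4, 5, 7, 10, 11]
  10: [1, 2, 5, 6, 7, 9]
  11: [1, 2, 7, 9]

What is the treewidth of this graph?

A width-4 tree decomposition is:
Bags: B1 = {1, 2, 7, 9, 11}  B2 = {1, 2, 7, 9, 10}  B3 = {1, 2, 4, 7, 9}  B4 = {1, 2, 5, 9, 10}  B5 = {1, 2, 6, 7, 10}  B6 = {1, 2, 4, 7, 8}  B7 = {1, 3, 4, 7, 8}
Tree: B1–B2, B2–B3, B2–B4, B2–B5, B3–B6, B6–B7
The largest bag has 5 vertices, giving width 4; this decomposition certifies tw(G) ≤ 4. For the lower bound, the 5 vertices {1, 2, 5, 9, 10} are pairwise adjacent, and any tree decomposition puts a clique entirely inside one bag — forcing width ≥ 4. The upper and lower bounds meet at 4, so that is the treewidth.

4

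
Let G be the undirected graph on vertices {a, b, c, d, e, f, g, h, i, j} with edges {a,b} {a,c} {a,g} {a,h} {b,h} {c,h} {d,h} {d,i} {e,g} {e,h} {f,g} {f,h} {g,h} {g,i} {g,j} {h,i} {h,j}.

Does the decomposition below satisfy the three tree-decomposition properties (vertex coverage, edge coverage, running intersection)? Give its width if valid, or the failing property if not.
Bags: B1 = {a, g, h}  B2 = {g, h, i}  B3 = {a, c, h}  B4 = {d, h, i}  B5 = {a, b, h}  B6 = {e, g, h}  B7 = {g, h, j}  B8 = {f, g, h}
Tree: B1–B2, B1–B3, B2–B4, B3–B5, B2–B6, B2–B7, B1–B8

Yes; width 2.

Every vertex of G appears in some bag (union = {a, b, c, d, e, f, g, h, i, j}); every edge is covered by a bag; and for each vertex v the set of bags containing v is connected in the bag tree. The decomposition is therefore valid. The largest bag has 3 vertices, so the width is 2.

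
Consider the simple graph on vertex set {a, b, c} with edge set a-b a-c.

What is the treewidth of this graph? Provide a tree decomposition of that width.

Treewidth 1.
Bags: B1 = {a, c}  B2 = {a, b}
Tree: B1–B2

The largest bag has 2 vertices, giving width 1; this decomposition certifies tw(G) ≤ 1. Since G has at least one edge (e.g. a–c), it is not an edgeless graph, so tw(G) ≥ 1. The upper and lower bounds meet at 1, so that is the treewidth.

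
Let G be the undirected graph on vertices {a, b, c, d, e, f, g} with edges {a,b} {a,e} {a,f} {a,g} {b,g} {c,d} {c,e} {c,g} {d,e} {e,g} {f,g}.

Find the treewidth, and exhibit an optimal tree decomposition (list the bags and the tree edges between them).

The largest bag has 3 vertices, giving width 2; this decomposition certifies tw(G) ≤ 2. Conversely, {c, d, e} is a clique of size 3, and the vertices of any clique must share a bag in every tree decomposition; so some bag has ≥ 3 vertices and tw(G) ≥ 2. Therefore the treewidth is 2.

Treewidth 2.
One optimal decomposition is:
Bags: B1 = {a, b, g}  B2 = {a, e, g}  B3 = {c, e, g}  B4 = {a, f, g}  B5 = {c, d, e}
Tree: B1–B2, B2–B3, B2–B4, B3–B5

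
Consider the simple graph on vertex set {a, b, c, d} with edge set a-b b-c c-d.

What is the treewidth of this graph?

1

A width-1 tree decomposition is:
Bags: B1 = {b, c}  B2 = {c, d}  B3 = {a, b}
Tree: B1–B2, B1–B3
Each bag holds 2 vertices, so the decomposition has width 1, which upper-bounds the treewidth. Since G has at least one edge (e.g. c–b), it is not an edgeless graph, so tw(G) ≥ 1. Hence tw(G) = 1 exactly.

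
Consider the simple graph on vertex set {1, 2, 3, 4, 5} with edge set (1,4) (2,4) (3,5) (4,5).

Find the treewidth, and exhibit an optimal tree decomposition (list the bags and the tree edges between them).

Each bag holds 2 vertices, so the decomposition has width 1, which upper-bounds the treewidth. G has an edge, so its treewidth is at least 1. The upper and lower bounds meet at 1, so that is the treewidth.

Treewidth 1.
Bags: B1 = {1, 4}  B2 = {4, 5}  B3 = {3, 5}  B4 = {2, 4}
Tree: B1–B2, B2–B3, B1–B4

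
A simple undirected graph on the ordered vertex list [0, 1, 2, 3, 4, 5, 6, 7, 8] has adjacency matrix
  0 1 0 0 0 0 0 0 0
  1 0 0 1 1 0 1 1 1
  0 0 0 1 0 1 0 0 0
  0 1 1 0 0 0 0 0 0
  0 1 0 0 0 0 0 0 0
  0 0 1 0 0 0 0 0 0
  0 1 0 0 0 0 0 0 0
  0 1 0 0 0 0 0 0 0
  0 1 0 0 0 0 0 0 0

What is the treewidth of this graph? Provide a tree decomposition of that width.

Every bag has size at most 2, so the width is 2 − 1 = 1 and tw(G) ≤ 1. G has an edge, so its treewidth is at least 1. Combining the bounds, tw(G) = 1.

Treewidth 1.
One optimal decomposition is:
Bags: B1 = {1, 6}  B2 = {1, 4}  B3 = {1, 3}  B4 = {1, 8}  B5 = {0, 1}  B6 = {2, 3}  B7 = {2, 5}  B8 = {1, 7}
Tree: B1–B2, B1–B3, B1–B4, B2–B5, B3–B6, B6–B7, B4–B8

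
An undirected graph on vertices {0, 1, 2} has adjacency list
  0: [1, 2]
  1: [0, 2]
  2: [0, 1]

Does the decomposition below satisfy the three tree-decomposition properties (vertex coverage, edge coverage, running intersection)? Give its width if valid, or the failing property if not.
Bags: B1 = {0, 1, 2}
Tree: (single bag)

Every vertex of G appears in some bag (union = {0, 1, 2}); every edge is covered by a bag; and for each vertex v the set of bags containing v is connected in the bag tree. The decomposition is therefore valid. The largest bag has 3 vertices, so the width is 2.

Yes; width 2.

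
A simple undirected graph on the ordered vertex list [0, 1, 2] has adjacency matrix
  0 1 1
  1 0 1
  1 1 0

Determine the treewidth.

A width-2 tree decomposition is:
Bags: B1 = {0, 1, 2}
Tree: (single bag)
A single bag containing all 3 vertices is trivially a valid decomposition of width 2. On the other hand G contains the 3-clique {0, 1, 2}. A clique must lie in a single bag of any decomposition, so no decomposition can have width below 2. Hence tw(G) = 2 exactly.

2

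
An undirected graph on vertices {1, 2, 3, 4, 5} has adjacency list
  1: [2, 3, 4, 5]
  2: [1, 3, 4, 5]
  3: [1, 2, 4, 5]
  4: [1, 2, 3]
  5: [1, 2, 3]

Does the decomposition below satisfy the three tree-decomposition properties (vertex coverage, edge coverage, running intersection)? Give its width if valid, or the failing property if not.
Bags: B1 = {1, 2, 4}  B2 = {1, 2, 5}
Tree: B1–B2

A tree decomposition must satisfy three properties: every vertex lies in some bag; for every edge, both endpoints lie together in some bag; and for every vertex, the bags containing it form a connected subtree. Here vertex 3 appears in no bag, so the decomposition is invalid.

No — vertex 3 appears in no bag.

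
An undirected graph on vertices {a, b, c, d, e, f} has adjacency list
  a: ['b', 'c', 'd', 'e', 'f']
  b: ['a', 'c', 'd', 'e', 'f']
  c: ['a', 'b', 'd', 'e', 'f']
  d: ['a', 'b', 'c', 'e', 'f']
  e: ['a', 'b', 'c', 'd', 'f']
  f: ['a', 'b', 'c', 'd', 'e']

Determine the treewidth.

A width-5 tree decomposition is:
Bags: B1 = {a, b, c, d, e, f}
Tree: (single bag)
A single bag containing all 6 vertices is trivially a valid decomposition of width 5. Conversely, {a, b, c, d, e, f} is a clique of size 6, and the vertices of any clique must share a bag in every tree decomposition; so some bag has ≥ 6 vertices and tw(G) ≥ 5. The upper and lower bounds meet at 5, so that is the treewidth.

5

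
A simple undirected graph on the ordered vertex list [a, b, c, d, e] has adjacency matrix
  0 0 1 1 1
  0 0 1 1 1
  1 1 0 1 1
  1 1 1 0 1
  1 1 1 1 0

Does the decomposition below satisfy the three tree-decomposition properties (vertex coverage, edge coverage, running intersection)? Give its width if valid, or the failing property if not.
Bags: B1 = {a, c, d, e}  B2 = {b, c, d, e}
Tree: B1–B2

Yes; width 3.

Vertex coverage: the bags together contain {a, b, c, d, e}, the full vertex set. Edge coverage: each edge of G has both endpoints in at least one bag. Running intersection: for every vertex, the bags containing it form a connected subtree. All three properties hold, so this is a valid tree decomposition of width max|bag| − 1 = 3, and hence tw(G) ≤ 3.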